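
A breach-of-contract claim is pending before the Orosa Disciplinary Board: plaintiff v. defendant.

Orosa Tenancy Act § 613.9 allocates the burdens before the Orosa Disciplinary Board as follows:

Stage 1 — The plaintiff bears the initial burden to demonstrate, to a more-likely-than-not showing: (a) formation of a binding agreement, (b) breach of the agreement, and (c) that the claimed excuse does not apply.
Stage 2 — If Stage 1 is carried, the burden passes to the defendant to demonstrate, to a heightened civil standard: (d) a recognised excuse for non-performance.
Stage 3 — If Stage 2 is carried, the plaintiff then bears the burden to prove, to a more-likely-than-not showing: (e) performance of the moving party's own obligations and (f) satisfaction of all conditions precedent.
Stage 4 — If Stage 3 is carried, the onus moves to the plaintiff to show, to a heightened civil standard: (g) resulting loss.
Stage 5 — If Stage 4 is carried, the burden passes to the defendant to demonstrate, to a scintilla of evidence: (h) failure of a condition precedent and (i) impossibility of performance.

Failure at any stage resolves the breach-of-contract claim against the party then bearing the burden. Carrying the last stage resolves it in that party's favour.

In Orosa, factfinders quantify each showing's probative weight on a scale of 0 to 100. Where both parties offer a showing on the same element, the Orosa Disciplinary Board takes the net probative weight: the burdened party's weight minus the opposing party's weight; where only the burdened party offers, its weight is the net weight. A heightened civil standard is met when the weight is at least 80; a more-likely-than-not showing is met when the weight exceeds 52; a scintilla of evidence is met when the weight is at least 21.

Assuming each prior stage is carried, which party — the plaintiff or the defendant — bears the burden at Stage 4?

Stage 4's rule assigns the burden to the plaintiff (to a heightened civil standard).

plaintiff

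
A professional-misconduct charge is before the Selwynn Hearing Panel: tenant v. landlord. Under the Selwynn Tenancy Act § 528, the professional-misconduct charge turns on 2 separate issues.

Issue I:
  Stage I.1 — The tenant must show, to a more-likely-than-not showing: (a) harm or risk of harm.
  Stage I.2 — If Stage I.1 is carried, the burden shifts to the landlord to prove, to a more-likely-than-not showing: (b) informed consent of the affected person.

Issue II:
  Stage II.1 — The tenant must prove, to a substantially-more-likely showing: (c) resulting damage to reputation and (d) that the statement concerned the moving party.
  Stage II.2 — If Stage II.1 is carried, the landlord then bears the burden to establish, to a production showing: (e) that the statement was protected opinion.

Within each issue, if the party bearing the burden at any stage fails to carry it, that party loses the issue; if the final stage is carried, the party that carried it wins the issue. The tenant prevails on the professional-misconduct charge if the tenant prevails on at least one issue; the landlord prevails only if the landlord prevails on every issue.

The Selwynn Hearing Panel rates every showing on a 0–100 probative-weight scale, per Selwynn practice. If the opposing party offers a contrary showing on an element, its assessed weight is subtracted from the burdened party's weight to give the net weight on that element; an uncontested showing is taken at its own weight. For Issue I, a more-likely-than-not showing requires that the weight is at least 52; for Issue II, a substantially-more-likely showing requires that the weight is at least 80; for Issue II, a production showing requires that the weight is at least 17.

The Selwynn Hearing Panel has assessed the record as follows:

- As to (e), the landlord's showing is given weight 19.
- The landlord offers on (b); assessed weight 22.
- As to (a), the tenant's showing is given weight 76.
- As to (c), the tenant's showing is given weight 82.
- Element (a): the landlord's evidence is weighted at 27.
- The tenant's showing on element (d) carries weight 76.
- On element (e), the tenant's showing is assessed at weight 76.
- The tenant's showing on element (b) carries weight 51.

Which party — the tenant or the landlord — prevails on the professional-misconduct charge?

landlord

— Issue I —
Stage I.1 (tenant, a more-likely-than-not showing, weight is at least 52): (a) net 76−27=49 < 52 — fails.
  Not every element is met, so the tenant fails to carry Stage I.1.
The landlord prevails on this issue.
— Issue II —
Stage II.1 — burden on tenant; standard: a substantially-more-likely showing (weight is at least 80).
    (c): 82 ≥ 80 [met]
    (d): 76 < 80 [not met]
  Not every element is met, so the tenant fails to carry Stage II.1.
The landlord prevails on this issue.
Per-issue: Issue I → landlord; Issue II → landlord. The tenant must prevail on at least one issue; overall, the landlord prevails.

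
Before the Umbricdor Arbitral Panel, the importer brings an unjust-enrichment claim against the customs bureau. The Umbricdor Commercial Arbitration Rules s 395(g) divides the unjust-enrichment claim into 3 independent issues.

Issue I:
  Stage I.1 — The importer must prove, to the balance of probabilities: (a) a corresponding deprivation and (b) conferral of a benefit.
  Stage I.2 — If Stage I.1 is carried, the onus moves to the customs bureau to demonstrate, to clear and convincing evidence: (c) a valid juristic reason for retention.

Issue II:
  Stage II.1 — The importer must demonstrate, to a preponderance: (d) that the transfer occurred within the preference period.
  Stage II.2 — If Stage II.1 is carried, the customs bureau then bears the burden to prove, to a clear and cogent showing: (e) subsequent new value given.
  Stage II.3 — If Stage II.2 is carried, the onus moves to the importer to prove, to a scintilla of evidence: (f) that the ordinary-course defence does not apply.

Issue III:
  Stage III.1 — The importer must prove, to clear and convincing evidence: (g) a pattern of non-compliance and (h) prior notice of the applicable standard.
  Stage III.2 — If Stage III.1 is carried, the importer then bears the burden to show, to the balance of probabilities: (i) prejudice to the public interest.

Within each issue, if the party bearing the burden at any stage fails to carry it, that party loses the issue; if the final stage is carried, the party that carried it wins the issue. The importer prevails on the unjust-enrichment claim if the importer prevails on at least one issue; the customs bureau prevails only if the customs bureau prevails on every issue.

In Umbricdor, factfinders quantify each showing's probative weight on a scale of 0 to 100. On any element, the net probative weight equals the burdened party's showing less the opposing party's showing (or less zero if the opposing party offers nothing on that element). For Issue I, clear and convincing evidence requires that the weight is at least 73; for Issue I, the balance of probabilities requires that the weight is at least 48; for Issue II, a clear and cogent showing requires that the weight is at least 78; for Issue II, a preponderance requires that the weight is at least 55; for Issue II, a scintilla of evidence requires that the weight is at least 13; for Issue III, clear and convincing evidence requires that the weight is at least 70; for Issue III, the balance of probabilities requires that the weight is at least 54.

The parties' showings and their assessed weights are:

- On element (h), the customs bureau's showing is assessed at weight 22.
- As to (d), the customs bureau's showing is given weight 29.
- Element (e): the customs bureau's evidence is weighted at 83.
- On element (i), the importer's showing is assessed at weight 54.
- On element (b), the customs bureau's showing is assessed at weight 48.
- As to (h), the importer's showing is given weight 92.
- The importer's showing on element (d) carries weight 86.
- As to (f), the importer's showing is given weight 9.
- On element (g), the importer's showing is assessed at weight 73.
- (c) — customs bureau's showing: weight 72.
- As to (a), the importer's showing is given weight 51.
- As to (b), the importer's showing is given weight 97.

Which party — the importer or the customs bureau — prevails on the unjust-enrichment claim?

importer

— Issue I —
Stage I.1 — burden on importer; standard: the balance of probabilities (weight is at least 48).
    (a): 51 ≥ 48 [met]
    (b): 97 − 48 = 49 ≥ 48 [met]
  Stage I.1 carried; the burden shifts to the customs bureau.
Stage I.2 — burden on customs bureau; standard: clear and convincing evidence (weight is at least 73).
    (c): 72 < 73 [not met]
  Stage I.2 not carried; the customs bureau fails its burden.
So the importer prevails on this issue.
— Issue II —
At Stage II.1 the importer must meet a preponderance (weight is at least 55): on (d) the weight is 86 less the opposing 29 gives net 57, ≥ 55, so (d) meets the standard.
  The importer carries Stage II.1; the customs bureau now bears the burden.
At Stage II.2 the customs bureau must meet a clear and cogent showing (weight is at least 78): on (e) the weight is 83, which does reach 78, so (e) meets the standard.
  The customs bureau carries Stage II.2; the importer now bears the burden.
At Stage II.3 the importer must meet a scintilla of evidence (weight is at least 13): on (f) the weight is 9, which does not reach 13, so (f) does not meet the standard.
  The importer does not carry Stage II.3.
The customs bureau prevails on this issue.
— Issue III —
Stage III.1 (importer, clear and convincing evidence, weight is at least 70): (g) 73 ≥ 70 — meets; (h) net 92−22=70 ≥ 70 — meets.
  Stage III.1 carried; the burden remains with the importer.
Stage III.2 (importer, the balance of probabilities, weight is at least 54): (i) 54 ≥ 54 — meets.
  The importer carries the last stage.
Every stage carried; the importer prevails on this issue.
Per-issue: Issue I → importer; Issue II → customs bureau; Issue III → importer. The importer must prevail on at least one issue; overall, the importer prevails.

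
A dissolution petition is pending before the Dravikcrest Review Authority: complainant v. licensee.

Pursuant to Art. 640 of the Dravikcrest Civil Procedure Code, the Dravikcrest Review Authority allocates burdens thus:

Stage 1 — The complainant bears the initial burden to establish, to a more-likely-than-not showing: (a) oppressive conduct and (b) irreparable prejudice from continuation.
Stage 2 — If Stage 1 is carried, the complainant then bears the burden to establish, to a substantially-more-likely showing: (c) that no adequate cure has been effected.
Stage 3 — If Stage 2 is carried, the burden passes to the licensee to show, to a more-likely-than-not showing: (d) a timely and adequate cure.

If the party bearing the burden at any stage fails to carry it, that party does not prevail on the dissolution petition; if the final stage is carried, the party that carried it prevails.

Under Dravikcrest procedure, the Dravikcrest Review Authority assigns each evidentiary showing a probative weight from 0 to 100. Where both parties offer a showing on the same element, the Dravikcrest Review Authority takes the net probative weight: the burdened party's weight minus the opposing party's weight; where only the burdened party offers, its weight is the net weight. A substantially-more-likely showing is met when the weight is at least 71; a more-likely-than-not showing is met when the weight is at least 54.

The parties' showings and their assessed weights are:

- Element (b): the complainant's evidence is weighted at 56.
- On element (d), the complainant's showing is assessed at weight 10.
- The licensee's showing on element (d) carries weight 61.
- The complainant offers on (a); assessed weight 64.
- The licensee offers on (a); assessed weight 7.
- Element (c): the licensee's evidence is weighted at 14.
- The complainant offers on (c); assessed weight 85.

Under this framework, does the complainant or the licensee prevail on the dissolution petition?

complainant

Stage 1 — burden on complainant; standard: a more-likely-than-not showing (weight is at least 54).
    (a): 64 − 7 = 57 ≥ 54 [met]
    (b): 56 ≥ 54 [met]
  Stage 1 carried; the burden remains with the complainant.
Stage 2 — burden on complainant; standard: a substantially-more-likely showing (weight is at least 71).
    (c): 85 − 14 = 71 ≥ 71 [met]
  Stage 2 is satisfied; the onus moves to the licensee.
Stage 3 — burden on licensee; standard: a more-likely-than-not showing (weight is at least 54).
    (d): 61 − 10 = 51 < 54 [not met]
  Stage 3 not carried; the licensee fails its burden.
The analysis ends at Stage 3; the complainant prevails.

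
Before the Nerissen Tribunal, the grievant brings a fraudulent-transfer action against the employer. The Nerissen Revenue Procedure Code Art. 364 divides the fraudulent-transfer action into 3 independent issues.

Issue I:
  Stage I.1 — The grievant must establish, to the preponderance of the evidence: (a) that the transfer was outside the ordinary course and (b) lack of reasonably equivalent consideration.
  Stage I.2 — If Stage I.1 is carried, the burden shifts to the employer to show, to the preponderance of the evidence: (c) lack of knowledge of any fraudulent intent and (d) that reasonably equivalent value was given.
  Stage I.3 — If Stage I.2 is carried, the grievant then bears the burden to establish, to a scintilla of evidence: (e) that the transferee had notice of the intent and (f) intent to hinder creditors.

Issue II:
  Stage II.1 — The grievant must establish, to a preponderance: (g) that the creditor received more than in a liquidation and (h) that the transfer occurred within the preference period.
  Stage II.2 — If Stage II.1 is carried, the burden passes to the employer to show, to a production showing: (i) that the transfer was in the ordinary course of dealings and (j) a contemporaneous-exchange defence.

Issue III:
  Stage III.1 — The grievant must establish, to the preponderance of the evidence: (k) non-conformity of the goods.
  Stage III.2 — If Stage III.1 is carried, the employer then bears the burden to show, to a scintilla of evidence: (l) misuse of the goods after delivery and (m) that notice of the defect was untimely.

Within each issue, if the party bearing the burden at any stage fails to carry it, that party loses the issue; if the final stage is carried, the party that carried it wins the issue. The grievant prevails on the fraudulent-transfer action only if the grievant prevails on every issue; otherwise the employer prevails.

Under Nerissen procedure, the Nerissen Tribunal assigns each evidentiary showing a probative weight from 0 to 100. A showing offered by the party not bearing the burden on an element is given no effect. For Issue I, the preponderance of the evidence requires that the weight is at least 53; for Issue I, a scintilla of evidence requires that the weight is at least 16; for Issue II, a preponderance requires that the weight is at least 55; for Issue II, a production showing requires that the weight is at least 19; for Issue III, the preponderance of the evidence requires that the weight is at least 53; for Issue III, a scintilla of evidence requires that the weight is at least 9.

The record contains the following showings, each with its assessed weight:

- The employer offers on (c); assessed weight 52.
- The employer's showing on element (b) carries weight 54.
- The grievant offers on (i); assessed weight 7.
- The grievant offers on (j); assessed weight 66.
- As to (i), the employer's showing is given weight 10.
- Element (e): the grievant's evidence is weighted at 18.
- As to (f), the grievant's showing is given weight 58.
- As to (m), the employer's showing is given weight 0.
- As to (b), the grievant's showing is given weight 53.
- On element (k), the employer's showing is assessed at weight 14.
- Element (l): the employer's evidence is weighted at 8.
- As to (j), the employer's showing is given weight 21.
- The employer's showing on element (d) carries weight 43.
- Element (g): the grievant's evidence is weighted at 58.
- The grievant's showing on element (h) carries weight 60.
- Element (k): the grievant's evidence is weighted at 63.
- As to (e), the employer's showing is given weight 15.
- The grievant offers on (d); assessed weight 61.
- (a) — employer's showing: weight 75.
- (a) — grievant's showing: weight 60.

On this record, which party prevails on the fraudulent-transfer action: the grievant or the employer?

grievant

— Issue I —
Stage I.1 — burden on grievant; standard: the preponderance of the evidence (weight is at least 53).
    (a): 60 (employer's 75 disregarded) ≥ 53 [met]
    (b): 53 (employer's 54 disregarded) ≥ 53 [met]
  The grievant carries Stage I.1; the employer now bears the burden.
Stage I.2 — burden on employer; standard: the preponderance of the evidence (weight is at least 53).
    (c): 52 < 53 [not met]
    (d): 43 (grievant's 61 disregarded) < 53 [not met]
  Stage I.2 not carried; the employer fails its burden.
The grievant prevails on this issue.
— Issue II —
At Stage II.1 the grievant must meet a preponderance (weight is at least 55): on (g) the weight is 58, ≥ 55, so (g) meets the standard; on (h) the weight is 60, which does reach 55, so (h) meets the standard.
  Stage II.1 carried; the burden shifts to the employer.
At Stage II.2 the employer must meet a production showing (weight is at least 19): on (i) the weight is 10 (the grievant's 7 is given no effect), which does not reach 19, so (i) does not meet the standard; on (j) the weight is 21 (the grievant's 66 is given no effect), which does reach 19, so (j) meets the standard.
  Stage II.2 not carried; the employer fails its burden.
So the grievant prevails on this issue.
— Issue III —
At Stage III.1 the grievant must meet the preponderance of the evidence (weight is at least 53): on (k) the weight is 63 (the employer's 14 is given no effect), which does reach 53, so (k) meets the standard.
  Stage III.1 is satisfied; the onus moves to the employer.
At Stage III.2 the employer must meet a scintilla of evidence (weight is at least 9): on (l) the weight is 8, < 9, so (l) does not meet the standard; on (m) the weight is 0, < 9, so (m) does not meet the standard.
  The employer does not carry Stage III.2.
So the grievant prevails on this issue.
Per-issue: Issue I → grievant; Issue II → grievant; Issue III → grievant. The grievant must prevail on every issue; overall, the grievant prevails.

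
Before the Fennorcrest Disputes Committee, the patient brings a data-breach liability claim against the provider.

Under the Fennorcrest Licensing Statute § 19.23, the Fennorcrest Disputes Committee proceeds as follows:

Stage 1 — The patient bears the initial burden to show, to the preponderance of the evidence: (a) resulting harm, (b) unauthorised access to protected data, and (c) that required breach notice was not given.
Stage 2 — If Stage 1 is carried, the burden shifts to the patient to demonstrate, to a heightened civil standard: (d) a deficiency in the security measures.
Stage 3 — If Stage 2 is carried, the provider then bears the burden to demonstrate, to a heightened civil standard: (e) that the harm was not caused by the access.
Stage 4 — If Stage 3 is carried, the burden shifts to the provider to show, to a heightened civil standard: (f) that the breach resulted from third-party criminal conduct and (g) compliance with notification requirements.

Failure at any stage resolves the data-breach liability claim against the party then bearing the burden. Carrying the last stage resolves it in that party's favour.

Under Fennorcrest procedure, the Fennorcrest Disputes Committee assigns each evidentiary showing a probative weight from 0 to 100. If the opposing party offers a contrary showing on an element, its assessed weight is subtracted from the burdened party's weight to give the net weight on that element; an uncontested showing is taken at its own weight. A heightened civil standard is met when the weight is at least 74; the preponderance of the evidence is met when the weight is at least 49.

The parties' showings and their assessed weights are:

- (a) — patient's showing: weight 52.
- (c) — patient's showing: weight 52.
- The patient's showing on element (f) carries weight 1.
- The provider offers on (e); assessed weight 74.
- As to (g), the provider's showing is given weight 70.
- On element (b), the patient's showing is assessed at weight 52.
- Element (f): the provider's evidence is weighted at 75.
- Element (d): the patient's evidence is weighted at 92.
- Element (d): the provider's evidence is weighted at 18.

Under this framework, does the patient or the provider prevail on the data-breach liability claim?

At Stage 1 the patient must meet the preponderance of the evidence (weight is at least 49): on (a) the weight is 52, ≥ 49, so (a) meets the standard; on (b) the weight is 52, which does reach 49, so (b) meets the standard; on (c) the weight is 52, ≥ 49, so (c) meets the standard.
  All elements met. The patient retains the burden for Stage 2.
At Stage 2 the patient must meet a heightened civil standard (weight is at least 74): on (d) the weight is 92 less the opposing 18 gives net 74, ≥ 74, so (d) meets the standard.
  All elements met. The burden passes to the provider.
At Stage 3 the provider must meet a heightened civil standard (weight is at least 74): on (e) the weight is 74, which does reach 74, so (e) meets the standard.
  Stage 3 carried; the burden remains with the provider.
At Stage 4 the provider must meet a heightened civil standard (weight is at least 74): on (f) the weight is 75 less the opposing 1 gives net 74, which does reach 74, so (f) meets the standard; on (g) the weight is 70, which does not reach 74, so (g) does not meet the standard.
  The provider does not carry Stage 4.
So the patient prevails.

patient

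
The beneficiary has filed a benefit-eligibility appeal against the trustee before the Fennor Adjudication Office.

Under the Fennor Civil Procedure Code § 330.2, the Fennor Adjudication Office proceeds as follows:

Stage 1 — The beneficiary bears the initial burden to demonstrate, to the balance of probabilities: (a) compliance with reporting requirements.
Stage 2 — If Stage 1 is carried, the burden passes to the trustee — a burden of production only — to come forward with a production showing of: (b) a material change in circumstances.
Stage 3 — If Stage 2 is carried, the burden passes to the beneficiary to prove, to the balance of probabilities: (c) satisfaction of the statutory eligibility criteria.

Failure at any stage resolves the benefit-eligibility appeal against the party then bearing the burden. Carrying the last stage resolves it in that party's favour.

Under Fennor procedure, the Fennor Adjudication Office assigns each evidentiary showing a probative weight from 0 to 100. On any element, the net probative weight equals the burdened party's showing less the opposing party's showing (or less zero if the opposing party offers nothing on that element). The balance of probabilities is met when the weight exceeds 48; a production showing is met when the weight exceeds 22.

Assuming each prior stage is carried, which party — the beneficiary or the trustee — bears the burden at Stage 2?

trustee

Stage 2's rule assigns the burden to the trustee (to a production showing).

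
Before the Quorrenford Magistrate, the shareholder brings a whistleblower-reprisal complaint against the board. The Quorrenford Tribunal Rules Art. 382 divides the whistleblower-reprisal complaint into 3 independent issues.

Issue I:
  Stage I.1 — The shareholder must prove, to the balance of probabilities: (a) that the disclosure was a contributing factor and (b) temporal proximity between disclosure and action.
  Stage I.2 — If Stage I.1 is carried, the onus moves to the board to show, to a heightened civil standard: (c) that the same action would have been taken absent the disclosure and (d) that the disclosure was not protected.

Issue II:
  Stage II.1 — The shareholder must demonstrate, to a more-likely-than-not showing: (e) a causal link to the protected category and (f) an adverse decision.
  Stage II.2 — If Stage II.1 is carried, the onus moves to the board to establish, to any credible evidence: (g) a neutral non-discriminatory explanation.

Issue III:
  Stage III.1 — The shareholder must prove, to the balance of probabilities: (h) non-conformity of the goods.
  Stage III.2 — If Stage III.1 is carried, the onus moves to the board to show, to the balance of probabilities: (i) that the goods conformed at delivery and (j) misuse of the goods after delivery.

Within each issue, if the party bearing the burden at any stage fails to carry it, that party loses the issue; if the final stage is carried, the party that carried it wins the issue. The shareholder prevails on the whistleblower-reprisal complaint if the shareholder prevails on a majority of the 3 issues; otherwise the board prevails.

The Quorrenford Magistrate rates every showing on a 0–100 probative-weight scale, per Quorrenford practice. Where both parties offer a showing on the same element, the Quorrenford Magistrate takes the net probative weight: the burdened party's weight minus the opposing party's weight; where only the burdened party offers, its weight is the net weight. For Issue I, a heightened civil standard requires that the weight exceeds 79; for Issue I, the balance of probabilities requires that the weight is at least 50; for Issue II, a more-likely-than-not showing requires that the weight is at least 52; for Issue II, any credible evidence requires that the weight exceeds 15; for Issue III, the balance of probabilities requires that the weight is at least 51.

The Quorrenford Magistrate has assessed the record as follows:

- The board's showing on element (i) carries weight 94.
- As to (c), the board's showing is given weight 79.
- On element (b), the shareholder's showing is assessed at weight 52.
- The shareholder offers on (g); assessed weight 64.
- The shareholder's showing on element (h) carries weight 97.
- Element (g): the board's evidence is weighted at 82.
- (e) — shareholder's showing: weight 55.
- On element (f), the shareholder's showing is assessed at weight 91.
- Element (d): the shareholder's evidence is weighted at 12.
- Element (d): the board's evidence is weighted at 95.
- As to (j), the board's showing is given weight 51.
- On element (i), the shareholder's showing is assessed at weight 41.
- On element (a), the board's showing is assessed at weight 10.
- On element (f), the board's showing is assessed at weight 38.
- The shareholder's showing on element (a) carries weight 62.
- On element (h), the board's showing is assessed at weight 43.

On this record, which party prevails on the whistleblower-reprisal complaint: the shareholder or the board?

— Issue I —
At Stage I.1 the shareholder must meet the balance of probabilities (weight is at least 50): on (a) the weight is 62 less the opposing 10 gives net 52, which does reach 50, so (a) meets the standard; on (b) the weight is 52, which does reach 50, so (b) meets the standard.
  All elements met. The burden passes to the board.
At Stage I.2 the board must meet a heightened civil standard (weight exceeds 79): on (c) the weight is 79, which does not exceed 79, so (c) does not meet the standard; on (d) the weight is 95 less the opposing 12 gives net 83, which does exceed 79, so (d) meets the standard.
  The board does not carry Stage I.2.
So the shareholder prevails on this issue.
— Issue II —
Stage II.1 — burden on shareholder; standard: a more-likely-than-not showing (weight is at least 52).
    (e): 55 ≥ 52 [met]
    (f): 91 − 38 = 53 ≥ 52 [met]
  Stage II.1 carried; the burden shifts to the board.
Stage II.2 — burden on board; standard: any credible evidence (weight exceeds 15).
    (g): 82 − 64 = 18 > 15 [met]
  Stage II.2 carried; the final stage is satisfied.
All stages carried — the board prevails on this issue.
— Issue III —
At Stage III.1 the shareholder must meet the balance of probabilities (weight is at least 51): on (h) the weight is 97 less the opposing 43 gives net 54, ≥ 51, so (h) meets the standard.
  All elements met. The burden passes to the board.
At Stage III.2 the board must meet the balance of probabilities (weight is at least 51): on (i) the weight is 94 less the opposing 41 gives net 53, ≥ 51, so (i) meets the standard; on (j) the weight is 51, ≥ 51, so (j) meets the standard.
  All elements met at the final stage.
Every stage carried; the board prevails on this issue.
Per-issue: Issue I → shareholder; Issue II → board; Issue III → board. The shareholder must prevail on a majority of issues; overall, the board prevails.

board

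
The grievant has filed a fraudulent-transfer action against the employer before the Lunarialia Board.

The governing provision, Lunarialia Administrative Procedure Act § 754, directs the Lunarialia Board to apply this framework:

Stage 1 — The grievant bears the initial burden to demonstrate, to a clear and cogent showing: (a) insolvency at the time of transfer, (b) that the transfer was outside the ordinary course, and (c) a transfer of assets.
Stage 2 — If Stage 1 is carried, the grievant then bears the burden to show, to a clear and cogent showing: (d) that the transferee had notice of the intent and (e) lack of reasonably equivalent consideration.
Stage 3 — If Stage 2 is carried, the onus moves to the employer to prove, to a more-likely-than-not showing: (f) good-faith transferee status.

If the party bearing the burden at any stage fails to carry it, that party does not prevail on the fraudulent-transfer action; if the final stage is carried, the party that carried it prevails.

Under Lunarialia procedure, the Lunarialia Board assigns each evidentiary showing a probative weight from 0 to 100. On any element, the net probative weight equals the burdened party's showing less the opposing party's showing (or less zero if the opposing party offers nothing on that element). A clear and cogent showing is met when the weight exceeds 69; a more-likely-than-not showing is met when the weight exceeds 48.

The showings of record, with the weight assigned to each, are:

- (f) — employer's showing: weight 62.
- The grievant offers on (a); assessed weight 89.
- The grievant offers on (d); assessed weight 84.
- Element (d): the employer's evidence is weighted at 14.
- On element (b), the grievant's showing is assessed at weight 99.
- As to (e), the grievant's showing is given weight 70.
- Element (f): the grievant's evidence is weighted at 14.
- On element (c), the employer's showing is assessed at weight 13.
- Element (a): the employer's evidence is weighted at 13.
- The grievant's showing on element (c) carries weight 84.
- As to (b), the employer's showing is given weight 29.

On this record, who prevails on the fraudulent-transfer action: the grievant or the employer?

grievant

Stage 1 — burden on grievant; standard: a clear and cogent showing (weight exceeds 69).
    (a): 89 − 13 = 76 > 69 [met]
    (b): 99 − 29 = 70 > 69 [met]
    (c): 84 − 13 = 71 > 69 [met]
  Stage 1 is satisfied; the grievant continues to bear the burden.
Stage 2 — burden on grievant; standard: a clear and cogent showing (weight exceeds 69).
    (d): 84 − 14 = 70 > 69 [met]
    (e): 70 > 69 [met]
  Stage 2 carried; the burden shifts to the employer.
Stage 3 — burden on employer; standard: a more-likely-than-not showing (weight exceeds 48).
    (f): 62 − 14 = 48 ≤ 48 [not met]
  The employer does not carry Stage 3.
The grievant prevails.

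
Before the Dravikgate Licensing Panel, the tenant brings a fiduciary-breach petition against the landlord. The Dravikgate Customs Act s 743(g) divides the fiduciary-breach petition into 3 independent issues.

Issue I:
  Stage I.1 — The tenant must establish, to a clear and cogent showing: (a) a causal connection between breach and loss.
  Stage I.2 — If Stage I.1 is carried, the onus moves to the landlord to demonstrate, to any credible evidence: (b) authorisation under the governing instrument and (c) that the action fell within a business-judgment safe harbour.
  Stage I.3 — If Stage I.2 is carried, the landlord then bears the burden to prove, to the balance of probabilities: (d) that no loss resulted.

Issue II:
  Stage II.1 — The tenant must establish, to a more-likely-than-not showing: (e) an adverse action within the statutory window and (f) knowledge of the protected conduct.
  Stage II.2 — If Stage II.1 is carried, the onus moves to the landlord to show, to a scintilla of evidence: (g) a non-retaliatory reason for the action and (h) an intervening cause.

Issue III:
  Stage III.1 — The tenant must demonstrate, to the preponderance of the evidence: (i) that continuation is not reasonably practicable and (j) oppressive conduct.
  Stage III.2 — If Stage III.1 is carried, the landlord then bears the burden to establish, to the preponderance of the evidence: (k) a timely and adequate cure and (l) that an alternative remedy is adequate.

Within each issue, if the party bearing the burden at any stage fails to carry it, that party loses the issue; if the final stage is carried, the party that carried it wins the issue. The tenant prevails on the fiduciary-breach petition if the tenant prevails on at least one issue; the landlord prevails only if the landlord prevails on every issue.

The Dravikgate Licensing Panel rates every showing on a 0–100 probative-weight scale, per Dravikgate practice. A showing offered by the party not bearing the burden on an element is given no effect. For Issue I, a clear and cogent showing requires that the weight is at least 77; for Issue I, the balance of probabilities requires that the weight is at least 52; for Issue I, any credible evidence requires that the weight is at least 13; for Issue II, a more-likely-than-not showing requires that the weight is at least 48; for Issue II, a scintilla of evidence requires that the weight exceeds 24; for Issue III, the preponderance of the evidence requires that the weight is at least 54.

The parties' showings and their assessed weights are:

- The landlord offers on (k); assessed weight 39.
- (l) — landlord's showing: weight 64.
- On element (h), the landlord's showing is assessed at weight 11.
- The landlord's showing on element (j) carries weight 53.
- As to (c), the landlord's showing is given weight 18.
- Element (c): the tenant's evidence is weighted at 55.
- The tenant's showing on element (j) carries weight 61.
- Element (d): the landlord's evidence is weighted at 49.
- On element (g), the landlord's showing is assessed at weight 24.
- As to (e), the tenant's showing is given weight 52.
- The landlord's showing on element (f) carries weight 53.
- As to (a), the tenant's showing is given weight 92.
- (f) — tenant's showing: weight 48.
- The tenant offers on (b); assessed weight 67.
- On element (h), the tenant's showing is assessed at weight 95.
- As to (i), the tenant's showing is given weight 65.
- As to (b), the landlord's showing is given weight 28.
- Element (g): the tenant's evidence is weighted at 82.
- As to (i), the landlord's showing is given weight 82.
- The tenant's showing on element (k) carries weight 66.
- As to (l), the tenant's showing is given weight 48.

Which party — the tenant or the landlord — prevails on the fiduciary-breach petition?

— Issue I —
Stage I.1 — burden on tenant; standard: a clear and cogent showing (weight is at least 77).
    (a): 92 ≥ 77 [met]
  All elements met. The burden passes to the landlord.
Stage I.2 — burden on landlord; standard: any credible evidence (weight is at least 13).
    (b): 28 (tenant's 67 disregarded) ≥ 13 [met]
    (c): 18 (tenant's 55 disregarded) ≥ 13 [met]
  Stage I.2 carried; the burden remains with the landlord.
Stage I.3 — burden on landlord; standard: the balance of probabilities (weight is at least 52).
    (d): 49 < 52 [not met]
  Stage I.3 not carried; the landlord fails its burden.
The analysis ends at Stage I.3; the tenant prevails on this issue.
— Issue II —
At Stage II.1 the tenant must meet a more-likely-than-not showing (weight is at least 48): on (e) the weight is 52, ≥ 48, so (e) meets the standard; on (f) the weight is 48 (the landlord's 53 is given no effect), ≥ 48, so (f) meets the standard.
  The tenant carries Stage II.1; the landlord now bears the burden.
At Stage II.2 the landlord must meet a scintilla of evidence (weight exceeds 24): on (g) the weight is 24 (the tenant's 82 is given no effect), which does not exceed 24, so (g) does not meet the standard; on (h) the weight is 11 (the tenant's 95 is given no effect), ≤ 24, so (h) does not meet the standard.
  The landlord does not carry Stage II.2.
The tenant prevails on this issue.
— Issue III —
Stage III.1 — burden on tenant; standard: the preponderance of the evidence (weight is at least 54).
    (i): 65 (landlord's 82 disregarded) ≥ 54 [met]
    (j): 61 (landlord's 53 disregarded) ≥ 54 [met]
  The tenant carries Stage III.1; the landlord now bears the burden.
Stage III.2 — burden on landlord; standard: the preponderance of the evidence (weight is at least 54).
    (k): 39 (tenant's 66 disregarded) < 54 [not met]
    (l): 64 (tenant's 48 disregarded) ≥ 54 [met]
  The landlord does not carry Stage III.2.
The tenant prevails on this issue.
Per-issue: Issue I → tenant; Issue II → tenant; Issue III → tenant. The tenant must prevail on at least one issue; overall, the tenant prevails.

tenant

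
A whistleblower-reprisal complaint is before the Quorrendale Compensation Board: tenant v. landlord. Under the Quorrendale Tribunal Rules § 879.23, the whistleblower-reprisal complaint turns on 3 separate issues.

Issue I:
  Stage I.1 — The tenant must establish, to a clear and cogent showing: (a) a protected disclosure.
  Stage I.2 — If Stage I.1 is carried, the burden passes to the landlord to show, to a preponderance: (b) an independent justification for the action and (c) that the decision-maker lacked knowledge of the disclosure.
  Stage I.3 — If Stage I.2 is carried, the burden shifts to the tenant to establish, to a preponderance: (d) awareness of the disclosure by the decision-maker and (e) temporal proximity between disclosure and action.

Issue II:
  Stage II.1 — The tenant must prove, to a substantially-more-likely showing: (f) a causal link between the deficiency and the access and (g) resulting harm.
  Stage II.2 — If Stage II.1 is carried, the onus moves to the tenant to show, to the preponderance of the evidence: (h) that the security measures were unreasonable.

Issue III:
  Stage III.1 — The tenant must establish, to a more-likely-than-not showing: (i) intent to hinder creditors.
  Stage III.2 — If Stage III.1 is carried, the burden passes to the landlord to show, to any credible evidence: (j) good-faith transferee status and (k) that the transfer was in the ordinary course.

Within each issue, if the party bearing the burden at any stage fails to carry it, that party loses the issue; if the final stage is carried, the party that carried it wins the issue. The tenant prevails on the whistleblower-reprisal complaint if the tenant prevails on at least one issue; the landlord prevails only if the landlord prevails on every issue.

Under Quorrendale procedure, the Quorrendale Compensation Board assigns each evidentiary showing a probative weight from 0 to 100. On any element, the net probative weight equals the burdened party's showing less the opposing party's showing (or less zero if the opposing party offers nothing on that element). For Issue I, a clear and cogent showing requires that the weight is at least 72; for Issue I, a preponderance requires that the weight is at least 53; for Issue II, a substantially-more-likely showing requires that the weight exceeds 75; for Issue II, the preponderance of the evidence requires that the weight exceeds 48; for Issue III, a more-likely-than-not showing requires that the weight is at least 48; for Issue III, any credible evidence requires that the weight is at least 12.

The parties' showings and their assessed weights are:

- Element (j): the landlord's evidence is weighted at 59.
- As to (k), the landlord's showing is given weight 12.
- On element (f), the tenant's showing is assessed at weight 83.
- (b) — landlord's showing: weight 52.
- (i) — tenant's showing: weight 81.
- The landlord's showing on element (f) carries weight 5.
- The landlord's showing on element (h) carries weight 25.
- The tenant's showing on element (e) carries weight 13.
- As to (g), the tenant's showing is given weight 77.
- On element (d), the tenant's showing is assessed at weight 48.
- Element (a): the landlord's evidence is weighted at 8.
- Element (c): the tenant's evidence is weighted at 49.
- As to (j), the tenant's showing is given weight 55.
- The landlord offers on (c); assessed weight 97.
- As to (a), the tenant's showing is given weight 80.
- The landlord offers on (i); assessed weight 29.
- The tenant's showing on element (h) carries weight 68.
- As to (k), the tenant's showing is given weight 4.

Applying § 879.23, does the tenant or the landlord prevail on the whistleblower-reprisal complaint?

— Issue I —
At Stage I.1 the tenant must meet a clear and cogent showing (weight is at least 72): on (a) the weight is 80 less the opposing 8 gives net 72, which does reach 72, so (a) meets the standard.
  The tenant carries Stage I.1; the landlord now bears the burden.
At Stage I.2 the landlord must meet a preponderance (weight is at least 53): on (b) the weight is 52, which does not reach 53, so (b) does not meet the standard; on (c) the weight is 97 less the opposing 49 gives net 48, < 53, so (c) does not meet the standard.
  Not every element is met, so the landlord fails to carry Stage I.2.
The analysis ends at Stage I.2; the tenant prevails on this issue.
— Issue II —
At Stage II.1 the tenant must meet a substantially-more-likely showing (weight exceeds 75): on (f) the weight is 83 less the opposing 5 gives net 78, > 75, so (f) meets the standard; on (g) the weight is 77, > 75, so (g) meets the standard.
  Stage II.1 carried; the burden remains with the tenant.
At Stage II.2 the tenant must meet the preponderance of the evidence (weight exceeds 48): on (h) the weight is 68 less the opposing 25 gives net 43, ≤ 48, so (h) does not meet the standard.
  The tenant does not carry Stage II.2.
The analysis ends at Stage II.2; the landlord prevails on this issue.
— Issue III —
Stage III.1 — burden on tenant; standard: a more-likely-than-not showing (weight is at least 48).
    (i): 81 − 29 = 52 ≥ 48 [met]
  All elements met. The burden passes to the landlord.
Stage III.2 — burden on landlord; standard: any credible evidence (weight is at least 12).
    (j): 59 − 55 = 4 < 12 [not met]
    (k): 12 − 4 = 8 < 12 [not met]
  Not every element is met, so the landlord fails to carry Stage III.2.
So the tenant prevails on this issue.
Per-issue: Issue I → tenant; Issue II → landlord; Issue III → tenant. The tenant must prevail on at least one issue; overall, the tenant prevails.

tenant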